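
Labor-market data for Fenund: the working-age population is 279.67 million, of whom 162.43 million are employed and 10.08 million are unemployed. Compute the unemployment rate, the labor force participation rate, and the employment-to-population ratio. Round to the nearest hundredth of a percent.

Unemployment rate ≈ 5.84%; labor force participation rate ≈ 61.68%; employment-population ratio ≈ 58.08%.

Labor force = employed + unemployed = 162.43 + 10.08 = 172.51 million.
Unemployment rate = 10.08 / 172.51 = 5.84%.
Labor force participation rate = 172.51 / 279.67 = 61.68%.
Employment-population ratio = 162.43 / 279.67 = 58.08%.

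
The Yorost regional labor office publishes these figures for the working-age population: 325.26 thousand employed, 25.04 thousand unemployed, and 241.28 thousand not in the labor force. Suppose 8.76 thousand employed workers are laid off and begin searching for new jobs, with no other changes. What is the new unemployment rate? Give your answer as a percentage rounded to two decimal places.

New unemployment rate ≈ 9.65%.

Initially, labor force = 325.26 + 25.04 = 350.30 thousand, so u = 25.04/350.30 = 7.15%.
After the change, employed falls and unemployed rises by 8.76; labor force unchanged → E = 316.50, U = 33.80, labor force = 350.30 thousand.
New unemployment rate = 33.80 / 350.30 = 9.65%.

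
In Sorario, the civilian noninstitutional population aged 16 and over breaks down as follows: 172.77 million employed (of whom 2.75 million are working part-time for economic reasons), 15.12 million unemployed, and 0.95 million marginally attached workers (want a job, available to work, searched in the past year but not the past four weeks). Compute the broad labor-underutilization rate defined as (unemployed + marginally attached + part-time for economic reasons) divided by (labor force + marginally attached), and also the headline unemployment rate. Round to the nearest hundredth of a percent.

Broad underutilization rate ≈ 9.97%; headline unemployment rate ≈ 8.05%.

Labor force = 172.77 + 15.12 = 187.89 million.
Numerator = 15.12 + 0.95 + 2.75 = 18.82 million.
Denominator = 187.89 + 0.95 = 188.84 million.
Broad rate = 18.82 / 188.84 = 9.97%.
Headline unemployment rate = 15.12 / 187.89 = 8.05%.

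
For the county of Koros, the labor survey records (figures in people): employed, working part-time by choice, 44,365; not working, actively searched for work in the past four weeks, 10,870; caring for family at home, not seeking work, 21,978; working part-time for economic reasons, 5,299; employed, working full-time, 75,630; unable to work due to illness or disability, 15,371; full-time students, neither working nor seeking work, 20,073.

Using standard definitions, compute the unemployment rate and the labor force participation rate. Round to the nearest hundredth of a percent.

Employed = 44,365 + 5,299 + 75,630 = 125,294 (anyone who worked, including part-time for economic reasons, counts as employed).
Unemployed = 10,870.
Labor force = 125,294 + 10,870 = 136,164.
Not in labor force = 21,978 + 15,371 + 20,073 = 57,422 (those not working and not actively searching are outside the labor force).
Civilian working-age population = 136,164 + 57,422 = 193,586.
Unemployment rate = 10,870 / 136,164 = 7.98%.
Labor force participation rate = 136,164 / 193,586 = 70.34%.

Unemployment rate ≈ 7.98%; labor force participation rate ≈ 70.34%.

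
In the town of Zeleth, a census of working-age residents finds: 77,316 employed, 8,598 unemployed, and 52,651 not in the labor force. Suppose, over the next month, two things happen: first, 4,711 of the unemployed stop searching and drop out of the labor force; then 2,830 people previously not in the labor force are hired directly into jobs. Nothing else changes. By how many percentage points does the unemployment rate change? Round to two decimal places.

The unemployment rate changes by −5.38 percentage points.

Initially, labor force = 77,316 + 8,598 = 85,914, so u = 8,598/85,914 = 10.01%.
After the first change, unemployed and labor force both fall by 4,711 → E = 77,316, U = 3,887, labor force = 81,203.
After the second change, employed and labor force both rise by 2,830; unemployed unchanged → E = 80,146, U = 3,887, labor force = 84,033.
New unemployment rate = 3,887 / 84,033 = 4.63%.
Change = 4.63% − 10.01% = −5.38 percentage points.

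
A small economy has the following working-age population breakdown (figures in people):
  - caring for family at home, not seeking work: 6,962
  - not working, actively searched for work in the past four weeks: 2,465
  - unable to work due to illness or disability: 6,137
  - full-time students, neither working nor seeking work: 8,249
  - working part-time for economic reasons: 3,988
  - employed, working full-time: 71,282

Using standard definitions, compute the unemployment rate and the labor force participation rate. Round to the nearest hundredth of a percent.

Unemployment rate ≈ 3.17%; labor force participation rate ≈ 78.45%.

Employed = 3,988 + 71,282 = 75,270 (anyone who worked, including part-time for economic reasons, counts as employed).
Unemployed = 2,465.
Labor force = 75,270 + 2,465 = 77,735.
Not in labor force = 6,962 + 6,137 + 8,249 = 21,348 (those not working and not actively searching are outside the labor force).
Civilian working-age population = 77,735 + 21,348 = 99,083.
Unemployment rate = 2,465 / 77,735 = 3.17%.
Labor force participation rate = 77,735 / 99,083 = 78.45%.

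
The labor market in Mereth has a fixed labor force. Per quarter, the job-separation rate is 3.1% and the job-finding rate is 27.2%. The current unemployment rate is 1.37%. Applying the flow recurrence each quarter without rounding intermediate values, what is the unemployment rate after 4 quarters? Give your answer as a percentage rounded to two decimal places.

Unemployment rate after four quarters ≈ 8.14%.

With a fixed labor force, u_{t+1} = u_t + s·(1−u_t) − f·u_t = u_t·(1−s−f) + s.
Here 1−s−f = 0.697 and s = 0.031.
u_1 = 0.013700 × 0.697 + 0.031 = 0.040549.
u_2 = 0.040549 × 0.697 + 0.031 = 0.059263.
u_3 = 0.059263 × 0.697 + 0.031 = 0.072306.
u_4 = 0.072306 × 0.697 + 0.031 = 0.081397.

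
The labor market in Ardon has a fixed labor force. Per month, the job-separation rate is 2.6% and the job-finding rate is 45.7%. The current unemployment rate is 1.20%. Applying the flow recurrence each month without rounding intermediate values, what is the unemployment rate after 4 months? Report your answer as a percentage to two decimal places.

Unemployment rate after four months ≈ 5.08%.

With a fixed labor force, u_{t+1} = u_t + s·(1−u_t) − f·u_t = u_t·(1−s−f) + s.
Here 1−s−f = 0.517 and s = 0.026.
u_1 = 0.012000 × 0.517 + 0.026 = 0.032204.
u_2 = 0.032204 × 0.517 + 0.026 = 0.042649.
u_3 = 0.042649 × 0.517 + 0.026 = 0.048050.
u_4 = 0.048050 × 0.517 + 0.026 = 0.050842.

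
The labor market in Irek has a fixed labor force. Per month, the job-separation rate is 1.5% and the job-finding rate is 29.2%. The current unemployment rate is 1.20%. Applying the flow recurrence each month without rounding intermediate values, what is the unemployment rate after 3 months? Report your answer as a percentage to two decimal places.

Unemployment rate after three months ≈ 3.66%.

With a fixed labor force, u_{t+1} = u_t + s·(1−u_t) − f·u_t = u_t·(1−s−f) + s.
Here 1−s−f = 0.693 and s = 0.015.
u_1 = 0.012000 × 0.693 + 0.015 = 0.023316.
u_2 = 0.023316 × 0.693 + 0.015 = 0.031158.
u_3 = 0.031158 × 0.693 + 0.015 = 0.036592.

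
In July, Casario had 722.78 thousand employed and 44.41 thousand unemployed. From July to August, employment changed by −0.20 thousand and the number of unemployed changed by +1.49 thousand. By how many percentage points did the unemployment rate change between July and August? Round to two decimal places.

The unemployment rate changed by +0.18 percentage points.

July: labor force = 722.78 + 44.41 = 767.19; u = 44.41/767.19 = 5.79%.
August: labor force = 722.58 + 45.90 = 768.48; u = 45.90/768.48 = 5.97%.
Change = 5.97% − 5.79% = +0.18 pp.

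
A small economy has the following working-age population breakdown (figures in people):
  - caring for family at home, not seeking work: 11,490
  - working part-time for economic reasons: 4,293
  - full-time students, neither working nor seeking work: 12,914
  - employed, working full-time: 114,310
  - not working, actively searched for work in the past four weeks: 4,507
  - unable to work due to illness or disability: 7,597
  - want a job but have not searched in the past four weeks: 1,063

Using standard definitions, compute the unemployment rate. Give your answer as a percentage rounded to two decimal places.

Unemployment rate ≈ 3.66%.

Employed = 4,293 + 114,310 = 118,603 (anyone who worked, including part-time for economic reasons, counts as employed).
Unemployed = 4,507.
Labor force = 118,603 + 4,507 = 123,110.
Unemployment rate = 4,507 / 123,110 = 3.66%.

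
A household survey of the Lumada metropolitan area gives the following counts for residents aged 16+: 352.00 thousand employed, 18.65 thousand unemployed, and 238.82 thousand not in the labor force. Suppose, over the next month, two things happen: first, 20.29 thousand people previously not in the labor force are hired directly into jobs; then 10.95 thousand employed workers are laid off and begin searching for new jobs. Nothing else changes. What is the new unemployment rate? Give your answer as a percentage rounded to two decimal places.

New unemployment rate ≈ 7.57%.

Initially, labor force = 352.00 + 18.65 = 370.65 thousand, so u = 18.65/370.65 = 5.03%.
After the first change, employed and labor force both rise by 20.29; unemployed unchanged → E = 372.29, U = 18.65, labor force = 390.94 thousand.
After the second change, employed falls and unemployed rises by 10.95; labor force unchanged → E = 361.34, U = 29.60, labor force = 390.94 thousand.
New unemployment rate = 29.60 / 390.94 = 7.57%.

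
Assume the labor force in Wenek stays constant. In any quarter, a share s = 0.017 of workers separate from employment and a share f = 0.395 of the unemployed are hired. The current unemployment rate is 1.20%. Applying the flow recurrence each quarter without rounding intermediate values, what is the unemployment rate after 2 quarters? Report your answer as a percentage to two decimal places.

Unemployment rate after two quarters ≈ 3.11%.

With a fixed labor force, u_{t+1} = u_t + s·(1−u_t) − f·u_t = u_t·(1−s−f) + s.
Here 1−s−f = 0.588 and s = 0.017.
u_1 = 0.012000 × 0.588 + 0.017 = 0.024056.
u_2 = 0.024056 × 0.588 + 0.017 = 0.031145.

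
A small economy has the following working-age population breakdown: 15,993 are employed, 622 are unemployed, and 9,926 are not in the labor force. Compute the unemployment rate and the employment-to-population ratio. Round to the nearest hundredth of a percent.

Unemployment rate ≈ 3.74%; employment-population ratio ≈ 60.26%.

Labor force = employed + unemployed = 15,993 + 622 = 16,615.
Working-age population = 16,615 + 9,926 = 26,541.
Unemployment rate = 622 / 16,615 = 3.74%.
Employment-population ratio = 15,993 / 26,541 = 60.26%.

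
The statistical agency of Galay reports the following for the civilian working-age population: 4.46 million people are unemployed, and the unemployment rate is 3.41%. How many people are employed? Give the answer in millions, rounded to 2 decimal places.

Labor force = U / u = 4.46 / 0.0341 ≈ 130.79 million.
Employed = labor force − unemployed = 130.79 − 4.46 = 126.33 million.

About 126.33 million are employed.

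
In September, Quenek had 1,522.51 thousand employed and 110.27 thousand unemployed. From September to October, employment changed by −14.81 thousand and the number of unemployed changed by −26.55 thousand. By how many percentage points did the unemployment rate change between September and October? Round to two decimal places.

September: labor force = 1,522.51 + 110.27 = 1,632.78; u = 110.27/1,632.78 = 6.75%.
October: labor force = 1,507.70 + 83.72 = 1,591.42; u = 83.72/1,591.42 = 5.26%.
Change = 5.26% − 6.75% = −1.49 pp.

The unemployment rate changed by −1.49 percentage points.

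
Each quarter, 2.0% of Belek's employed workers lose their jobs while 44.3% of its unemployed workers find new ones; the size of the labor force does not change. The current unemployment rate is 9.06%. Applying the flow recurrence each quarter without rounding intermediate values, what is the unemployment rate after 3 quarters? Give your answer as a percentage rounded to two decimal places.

With a fixed labor force, u_{t+1} = u_t + s·(1−u_t) − f·u_t = u_t·(1−s−f) + s.
Here 1−s−f = 0.537 and s = 0.020.
u_1 = 0.090600 × 0.537 + 0.020 = 0.068652.
u_2 = 0.068652 × 0.537 + 0.020 = 0.056866.
u_3 = 0.056866 × 0.537 + 0.020 = 0.050537.

Unemployment rate after three quarters ≈ 5.05%.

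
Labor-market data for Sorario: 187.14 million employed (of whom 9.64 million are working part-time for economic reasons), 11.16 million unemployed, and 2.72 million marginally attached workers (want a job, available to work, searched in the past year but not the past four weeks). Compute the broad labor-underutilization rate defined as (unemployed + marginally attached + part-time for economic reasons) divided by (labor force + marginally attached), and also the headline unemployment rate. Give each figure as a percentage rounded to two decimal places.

Labor force = 187.14 + 11.16 = 198.30 million.
Numerator = 11.16 + 2.72 + 9.64 = 23.52 million.
Denominator = 198.30 + 2.72 = 201.02 million.
Broad rate = 23.52 / 201.02 = 11.70%.
Headline unemployment rate = 11.16 / 198.30 = 5.63%.

Broad underutilization rate ≈ 11.70%; headline unemployment rate ≈ 5.63%.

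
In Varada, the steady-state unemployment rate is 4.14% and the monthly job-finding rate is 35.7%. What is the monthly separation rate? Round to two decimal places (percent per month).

Separation rate ≈ 1.54% per month.

From u* = s/(s+f): s = u·f/(1−u).
s = 0.0414 × 35.7 / (1 − 0.0414) = 1.4780 / 0.9586 ≈ 1.54% per month.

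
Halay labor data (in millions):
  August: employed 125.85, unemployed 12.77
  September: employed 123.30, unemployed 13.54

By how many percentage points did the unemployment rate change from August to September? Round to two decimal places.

August: labor force = 125.85 + 12.77 = 138.62; u = 12.77/138.62 = 9.21%.
September: labor force = 123.30 + 13.54 = 136.84; u = 13.54/136.84 = 9.89%.
Change = 9.89% − 9.21% = +0.68 pp.

The unemployment rate changed by +0.68 percentage points.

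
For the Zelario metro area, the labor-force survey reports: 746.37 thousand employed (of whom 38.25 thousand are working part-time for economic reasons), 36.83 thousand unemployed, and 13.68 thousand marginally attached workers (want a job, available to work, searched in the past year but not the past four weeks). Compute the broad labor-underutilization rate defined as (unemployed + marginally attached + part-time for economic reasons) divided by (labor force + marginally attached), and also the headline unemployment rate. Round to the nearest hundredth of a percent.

Broad underutilization rate ≈ 11.14%; headline unemployment rate ≈ 4.70%.

Labor force = 746.37 + 36.83 = 783.20 thousand.
Numerator = 36.83 + 13.68 + 38.25 = 88.76 thousand.
Denominator = 783.20 + 13.68 = 796.88 thousand.
Broad rate = 88.76 / 796.88 = 11.14%.
Headline unemployment rate = 36.83 / 783.20 = 4.70%.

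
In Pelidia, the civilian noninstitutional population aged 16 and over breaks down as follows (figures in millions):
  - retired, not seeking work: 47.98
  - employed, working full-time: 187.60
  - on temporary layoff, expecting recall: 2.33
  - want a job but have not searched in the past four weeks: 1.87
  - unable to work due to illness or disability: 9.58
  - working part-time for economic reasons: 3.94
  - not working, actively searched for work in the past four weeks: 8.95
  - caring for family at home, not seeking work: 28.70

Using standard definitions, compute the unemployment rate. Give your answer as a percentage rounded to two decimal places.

Unemployment rate ≈ 5.56%.

Employed = 187.60 + 3.94 = 191.54 million (anyone who worked, including part-time for economic reasons, counts as employed).
Unemployed = 2.33 + 8.95 = 11.28 million (jobless and actively searching, or on temporary layoff).
Labor force = 191.54 + 11.28 = 202.82 million.
Unemployment rate = 11.28 / 202.82 = 5.56%.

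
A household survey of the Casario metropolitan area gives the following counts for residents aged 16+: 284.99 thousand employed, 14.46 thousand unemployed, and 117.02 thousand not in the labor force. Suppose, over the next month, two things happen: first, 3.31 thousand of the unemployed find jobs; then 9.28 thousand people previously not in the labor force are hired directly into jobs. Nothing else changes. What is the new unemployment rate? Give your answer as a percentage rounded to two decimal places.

Initially, labor force = 284.99 + 14.46 = 299.45 thousand, so u = 14.46/299.45 = 4.83%.
After the first change, unemployed falls and employed rises by 3.31; labor force unchanged → E = 288.30, U = 11.15, labor force = 299.45 thousand.
After the second change, employed and labor force both rise by 9.28; unemployed unchanged → E = 297.58, U = 11.15, labor force = 308.73 thousand.
New unemployment rate = 11.15 / 308.73 = 3.61%.

New unemployment rate ≈ 3.61%.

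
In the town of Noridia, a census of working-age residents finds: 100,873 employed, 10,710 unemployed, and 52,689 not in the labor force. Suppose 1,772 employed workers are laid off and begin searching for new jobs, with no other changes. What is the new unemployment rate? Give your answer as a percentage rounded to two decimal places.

New unemployment rate ≈ 11.19%.

Initially, labor force = 100,873 + 10,710 = 111,583, so u = 10,710/111,583 = 9.60%.
After the change, employed falls and unemployed rises by 1,772; labor force unchanged → E = 99,101, U = 12,482, labor force = 111,583.
New unemployment rate = 12,482 / 111,583 = 11.19%.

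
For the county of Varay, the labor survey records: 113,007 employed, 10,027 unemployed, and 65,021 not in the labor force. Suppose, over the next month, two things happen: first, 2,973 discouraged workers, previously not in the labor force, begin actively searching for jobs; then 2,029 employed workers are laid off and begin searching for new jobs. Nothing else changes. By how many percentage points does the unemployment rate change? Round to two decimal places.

Initially, labor force = 113,007 + 10,027 = 123,034, so u = 10,027/123,034 = 8.15%.
After the first change, unemployed and labor force both rise by 2,973 → E = 113,007, U = 13,000, labor force = 126,007.
After the second change, employed falls and unemployed rises by 2,029; labor force unchanged → E = 110,978, U = 15,029, labor force = 126,007.
New unemployment rate = 15,029 / 126,007 = 11.93%.
Change = 11.93% − 8.15% = +3.78 percentage points.

The unemployment rate changes by +3.78 percentage points.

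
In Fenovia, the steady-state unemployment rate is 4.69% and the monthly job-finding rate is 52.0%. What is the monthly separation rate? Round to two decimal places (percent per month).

Separation rate ≈ 2.56% per month.

From u* = s/(s+f): s = u·f/(1−u).
s = 0.0469 × 52.0 / (1 − 0.0469) = 2.4388 / 0.9531 ≈ 2.56% per month.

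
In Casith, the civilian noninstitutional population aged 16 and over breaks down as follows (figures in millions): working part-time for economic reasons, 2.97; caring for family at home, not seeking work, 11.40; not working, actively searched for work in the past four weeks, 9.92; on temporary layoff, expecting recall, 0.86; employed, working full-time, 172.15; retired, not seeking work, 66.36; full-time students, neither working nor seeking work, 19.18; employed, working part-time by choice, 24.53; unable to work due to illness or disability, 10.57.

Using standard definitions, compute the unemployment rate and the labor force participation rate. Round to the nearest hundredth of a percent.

Unemployment rate ≈ 5.12%; labor force participation rate ≈ 66.19%.

Employed = 2.97 + 172.15 + 24.53 = 199.65 million (anyone who worked, including part-time for economic reasons, counts as employed).
Unemployed = 9.92 + 0.86 = 10.78 million (jobless and actively searching, or on temporary layoff).
Labor force = 199.65 + 10.78 = 210.43 million.
Not in labor force = 11.40 + 66.36 + 19.18 + 10.57 = 107.51 million (those not working and not actively searching are outside the labor force).
Civilian working-age population = 210.43 + 107.51 = 317.94 million.
Unemployment rate = 10.78 / 210.43 = 5.12%.
Labor force participation rate = 210.43 / 317.94 = 66.19%.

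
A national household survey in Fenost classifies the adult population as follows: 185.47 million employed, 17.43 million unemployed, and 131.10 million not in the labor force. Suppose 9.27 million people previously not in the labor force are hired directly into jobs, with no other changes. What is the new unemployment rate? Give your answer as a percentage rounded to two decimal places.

Initially, labor force = 185.47 + 17.43 = 202.90 million, so u = 17.43/202.90 = 8.59%.
After the change, employed and labor force both rise by 9.27; unemployed unchanged → E = 194.74, U = 17.43, labor force = 212.17 million.
New unemployment rate = 17.43 / 212.17 = 8.22%.

New unemployment rate ≈ 8.22%.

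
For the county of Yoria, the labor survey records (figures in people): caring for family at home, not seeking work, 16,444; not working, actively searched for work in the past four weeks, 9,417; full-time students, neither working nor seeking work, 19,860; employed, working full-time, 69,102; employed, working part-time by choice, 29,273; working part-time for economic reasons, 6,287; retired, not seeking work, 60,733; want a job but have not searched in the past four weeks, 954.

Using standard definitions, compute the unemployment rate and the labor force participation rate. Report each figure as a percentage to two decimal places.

Unemployment rate ≈ 8.25%; labor force participation rate ≈ 53.79%.

Employed = 69,102 + 29,273 + 6,287 = 104,662 (anyone who worked, including part-time for economic reasons, counts as employed).
Unemployed = 9,417.
Labor force = 104,662 + 9,417 = 114,079.
Not in labor force = 16,444 + 19,860 + 60,733 + 954 = 97,991 (those not working and not actively searching are outside the labor force — including those who want a job but have given up searching).
Civilian working-age population = 114,079 + 97,991 = 212,070.
Unemployment rate = 9,417 / 114,079 = 8.25%.
Labor force participation rate = 114,079 / 212,070 = 53.79%.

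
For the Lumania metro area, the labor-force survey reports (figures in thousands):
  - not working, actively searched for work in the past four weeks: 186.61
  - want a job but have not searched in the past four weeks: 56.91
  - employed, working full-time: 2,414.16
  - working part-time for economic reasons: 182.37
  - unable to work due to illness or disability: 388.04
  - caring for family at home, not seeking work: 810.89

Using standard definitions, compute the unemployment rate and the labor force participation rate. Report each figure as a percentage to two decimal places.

Unemployment rate ≈ 6.71%; labor force participation rate ≈ 68.91%.

Employed = 2,414.16 + 182.37 = 2,596.53 thousand (anyone who worked, including part-time for economic reasons, counts as employed).
Unemployed = 186.61 thousand.
Labor force = 2,596.53 + 186.61 = 2,783.14 thousand.
Not in labor force = 56.91 + 388.04 + 810.89 = 1,255.84 thousand (those not working and not actively searching are outside the labor force — including those who want a job but have given up searching).
Civilian working-age population = 2,783.14 + 1,255.84 = 4,038.98 thousand.
Unemployment rate = 186.61 / 2,783.14 = 6.71%.
Labor force participation rate = 2,783.14 / 4,038.98 = 68.91%.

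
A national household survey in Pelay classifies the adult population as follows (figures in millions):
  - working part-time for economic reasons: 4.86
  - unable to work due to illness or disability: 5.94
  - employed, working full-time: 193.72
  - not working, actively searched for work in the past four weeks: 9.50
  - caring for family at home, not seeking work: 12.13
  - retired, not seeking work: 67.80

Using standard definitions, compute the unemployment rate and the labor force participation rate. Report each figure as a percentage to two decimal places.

Employed = 4.86 + 193.72 = 198.58 million (anyone who worked, including part-time for economic reasons, counts as employed).
Unemployed = 9.50 million.
Labor force = 198.58 + 9.50 = 208.08 million.
Not in labor force = 5.94 + 12.13 + 67.80 = 85.87 million (those not working and not actively searching are outside the labor force).
Civilian working-age population = 208.08 + 85.87 = 293.95 million.
Unemployment rate = 9.50 / 208.08 = 4.57%.
Labor force participation rate = 208.08 / 293.95 = 70.79%.

Unemployment rate ≈ 4.57%; labor force participation rate ≈ 70.79%.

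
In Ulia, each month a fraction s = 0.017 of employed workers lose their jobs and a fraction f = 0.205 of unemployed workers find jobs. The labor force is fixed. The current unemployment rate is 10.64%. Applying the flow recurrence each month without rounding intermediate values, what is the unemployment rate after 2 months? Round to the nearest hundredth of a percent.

With a fixed labor force, u_{t+1} = u_t + s·(1−u_t) − f·u_t = u_t·(1−s−f) + s.
Here 1−s−f = 0.778 and s = 0.017.
u_1 = 0.106400 × 0.778 + 0.017 = 0.099779.
u_2 = 0.099779 × 0.778 + 0.017 = 0.094628.

Unemployment rate after two months ≈ 9.46%.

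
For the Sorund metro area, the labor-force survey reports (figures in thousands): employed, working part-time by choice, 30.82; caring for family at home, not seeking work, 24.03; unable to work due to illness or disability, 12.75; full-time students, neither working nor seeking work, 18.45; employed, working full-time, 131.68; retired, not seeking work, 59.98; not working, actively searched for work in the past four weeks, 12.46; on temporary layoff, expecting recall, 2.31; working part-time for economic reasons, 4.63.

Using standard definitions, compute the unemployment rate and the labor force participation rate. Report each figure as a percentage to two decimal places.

Unemployment rate ≈ 8.12%; labor force participation rate ≈ 61.22%.

Employed = 30.82 + 131.68 + 4.63 = 167.13 thousand (anyone who worked, including part-time for economic reasons, counts as employed).
Unemployed = 12.46 + 2.31 = 14.77 thousand (jobless and actively searching, or on temporary layoff).
Labor force = 167.13 + 14.77 = 181.90 thousand.
Not in labor force = 24.03 + 12.75 + 18.45 + 59.98 = 115.21 thousand (those not working and not actively searching are outside the labor force).
Civilian working-age population = 181.90 + 115.21 = 297.11 thousand.
Unemployment rate = 14.77 / 181.90 = 8.12%.
Labor force participation rate = 181.90 / 297.11 = 61.22%.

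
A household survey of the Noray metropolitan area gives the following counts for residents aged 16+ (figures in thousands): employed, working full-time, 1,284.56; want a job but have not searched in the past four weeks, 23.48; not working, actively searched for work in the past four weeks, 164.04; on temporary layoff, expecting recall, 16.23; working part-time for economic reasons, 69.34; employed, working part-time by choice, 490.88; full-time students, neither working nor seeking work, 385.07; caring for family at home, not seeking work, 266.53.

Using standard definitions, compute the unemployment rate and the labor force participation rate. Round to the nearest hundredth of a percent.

Unemployment rate ≈ 8.90%; labor force participation rate ≈ 75.00%.

Employed = 1,284.56 + 69.34 + 490.88 = 1,844.78 thousand (anyone who worked, including part-time for economic reasons, counts as employed).
Unemployed = 164.04 + 16.23 = 180.27 thousand (jobless and actively searching, or on temporary layoff).
Labor force = 1,844.78 + 180.27 = 2,025.05 thousand.
Not in labor force = 23.48 + 385.07 + 266.53 = 675.08 thousand (those not working and not actively searching are outside the labor force — including those who want a job but have given up searching).
Civilian working-age population = 2,025.05 + 675.08 = 2,700.13 thousand.
Unemployment rate = 180.27 / 2,025.05 = 8.90%.
Labor force participation rate = 2,025.05 / 2,700.13 = 75.00%.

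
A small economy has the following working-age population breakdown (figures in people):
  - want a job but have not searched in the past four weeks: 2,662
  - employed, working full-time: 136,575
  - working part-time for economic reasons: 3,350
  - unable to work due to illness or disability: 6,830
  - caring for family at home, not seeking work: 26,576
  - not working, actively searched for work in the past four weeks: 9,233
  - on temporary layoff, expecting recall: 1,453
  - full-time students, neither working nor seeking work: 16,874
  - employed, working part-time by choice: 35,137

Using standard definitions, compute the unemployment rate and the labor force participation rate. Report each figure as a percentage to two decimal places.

Employed = 136,575 + 3,350 + 35,137 = 175,062 (anyone who worked, including part-time for economic reasons, counts as employed).
Unemployed = 9,233 + 1,453 = 10,686 (jobless and actively searching, or on temporary layoff).
Labor force = 175,062 + 10,686 = 185,748.
Not in labor force = 2,662 + 6,830 + 26,576 + 16,874 = 52,942 (those not working and not actively searching are outside the labor force — including those who want a job but have given up searching).
Civilian working-age population = 185,748 + 52,942 = 238,690.
Unemployment rate = 10,686 / 185,748 = 5.75%.
Labor force participation rate = 185,748 / 238,690 = 77.82%.

Unemployment rate ≈ 5.75%; labor force participation rate ≈ 77.82%.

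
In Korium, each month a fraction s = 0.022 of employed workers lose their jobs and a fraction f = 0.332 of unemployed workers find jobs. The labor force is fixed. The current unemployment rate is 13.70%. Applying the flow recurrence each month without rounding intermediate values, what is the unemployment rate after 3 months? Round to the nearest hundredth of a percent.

Unemployment rate after three months ≈ 8.23%.

With a fixed labor force, u_{t+1} = u_t + s·(1−u_t) − f·u_t = u_t·(1−s−f) + s.
Here 1−s−f = 0.646 and s = 0.022.
u_1 = 0.137000 × 0.646 + 0.022 = 0.110502.
u_2 = 0.110502 × 0.646 + 0.022 = 0.093384.
u_3 = 0.093384 × 0.646 + 0.022 = 0.082326.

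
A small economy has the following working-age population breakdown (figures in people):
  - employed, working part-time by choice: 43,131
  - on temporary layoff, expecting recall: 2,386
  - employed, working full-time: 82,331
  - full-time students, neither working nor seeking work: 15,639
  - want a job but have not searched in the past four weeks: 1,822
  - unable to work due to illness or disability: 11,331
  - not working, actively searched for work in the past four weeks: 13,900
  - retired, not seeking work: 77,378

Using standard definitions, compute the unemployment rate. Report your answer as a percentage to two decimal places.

Unemployment rate ≈ 11.49%.

Employed = 43,131 + 82,331 = 125,462.
Unemployed = 2,386 + 13,900 = 16,286 (jobless and actively searching, or on temporary layoff).
Labor force = 125,462 + 16,286 = 141,748.
Unemployment rate = 16,286 / 141,748 = 11.49%.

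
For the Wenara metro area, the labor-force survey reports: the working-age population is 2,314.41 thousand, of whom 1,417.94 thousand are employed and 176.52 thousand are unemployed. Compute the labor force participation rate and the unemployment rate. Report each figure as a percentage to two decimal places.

Labor force = employed + unemployed = 1,417.94 + 176.52 = 1,594.46 thousand.
Unemployment rate = 176.52 / 1,594.46 = 11.07%.
Labor force participation rate = 1,594.46 / 2,314.41 = 68.89%.

Labor force participation rate ≈ 68.89%; unemployment rate ≈ 11.07%.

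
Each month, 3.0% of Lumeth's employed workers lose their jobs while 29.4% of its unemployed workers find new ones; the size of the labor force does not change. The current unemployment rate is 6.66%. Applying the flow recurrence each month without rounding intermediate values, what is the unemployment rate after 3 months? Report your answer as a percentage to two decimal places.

With a fixed labor force, u_{t+1} = u_t + s·(1−u_t) − f·u_t = u_t·(1−s−f) + s.
Here 1−s−f = 0.676 and s = 0.030.
u_1 = 0.066600 × 0.676 + 0.030 = 0.075022.
u_2 = 0.075022 × 0.676 + 0.030 = 0.080715.
u_3 = 0.080715 × 0.676 + 0.030 = 0.084563.

Unemployment rate after three months ≈ 8.46%.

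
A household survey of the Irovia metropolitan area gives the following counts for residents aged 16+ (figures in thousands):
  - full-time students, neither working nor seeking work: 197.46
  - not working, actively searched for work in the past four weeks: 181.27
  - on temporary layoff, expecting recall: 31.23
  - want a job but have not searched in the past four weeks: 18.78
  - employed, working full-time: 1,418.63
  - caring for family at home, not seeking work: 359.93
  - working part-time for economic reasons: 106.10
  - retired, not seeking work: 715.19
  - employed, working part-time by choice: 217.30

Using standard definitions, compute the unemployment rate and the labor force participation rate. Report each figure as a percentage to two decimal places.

Employed = 1,418.63 + 106.10 + 217.30 = 1,742.03 thousand (anyone who worked, including part-time for economic reasons, counts as employed).
Unemployed = 181.27 + 31.23 = 212.50 thousand (jobless and actively searching, or on temporary layoff).
Labor force = 1,742.03 + 212.50 = 1,954.53 thousand.
Not in labor force = 197.46 + 18.78 + 359.93 + 715.19 = 1,291.36 thousand (those not working and not actively searching are outside the labor force — including those who want a job but have given up searching).
Civilian working-age population = 1,954.53 + 1,291.36 = 3,245.89 thousand.
Unemployment rate = 212.50 / 1,954.53 = 10.87%.
Labor force participation rate = 1,954.53 / 3,245.89 = 60.22%.

Unemployment rate ≈ 10.87%; labor force participation rate ≈ 60.22%.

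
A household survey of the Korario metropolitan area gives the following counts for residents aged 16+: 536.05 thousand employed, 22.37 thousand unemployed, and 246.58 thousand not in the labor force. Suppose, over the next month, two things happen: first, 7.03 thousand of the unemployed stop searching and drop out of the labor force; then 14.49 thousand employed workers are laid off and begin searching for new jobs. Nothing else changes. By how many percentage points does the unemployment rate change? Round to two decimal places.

The unemployment rate changes by +1.40 percentage points.

Initially, labor force = 536.05 + 22.37 = 558.42 thousand, so u = 22.37/558.42 = 4.01%.
After the first change, unemployed and labor force both fall by 7.03 → E = 536.05, U = 15.34, labor force = 551.39 thousand.
After the second change, employed falls and unemployed rises by 14.49; labor force unchanged → E = 521.56, U = 29.83, labor force = 551.39 thousand.
New unemployment rate = 29.83 / 551.39 = 5.41%.
Change = 5.41% − 4.01% = +1.40 percentage points.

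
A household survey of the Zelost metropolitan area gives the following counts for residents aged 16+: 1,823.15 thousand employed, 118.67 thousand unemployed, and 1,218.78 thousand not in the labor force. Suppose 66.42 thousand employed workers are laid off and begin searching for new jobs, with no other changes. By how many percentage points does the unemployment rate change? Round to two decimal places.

The unemployment rate changes by +3.42 percentage points.

Initially, labor force = 1,823.15 + 118.67 = 1,941.82 thousand, so u = 118.67/1,941.82 = 6.11%.
After the change, employed falls and unemployed rises by 66.42; labor force unchanged → E = 1,756.73, U = 185.09, labor force = 1,941.82 thousand.
New unemployment rate = 185.09 / 1,941.82 = 9.53%.
Change = 9.53% − 6.11% = +3.42 percentage points.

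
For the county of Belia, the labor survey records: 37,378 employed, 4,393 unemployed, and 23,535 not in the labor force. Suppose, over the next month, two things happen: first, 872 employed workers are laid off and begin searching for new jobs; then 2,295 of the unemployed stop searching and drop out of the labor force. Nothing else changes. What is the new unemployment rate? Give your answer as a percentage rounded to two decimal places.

Initially, labor force = 37,378 + 4,393 = 41,771, so u = 4,393/41,771 = 10.52%.
After the first change, employed falls and unemployed rises by 872; labor force unchanged → E = 36,506, U = 5,265, labor force = 41,771.
After the second change, unemployed and labor force both fall by 2,295 → E = 36,506, U = 2,970, labor force = 39,476.
New unemployment rate = 2,970 / 39,476 = 7.52%.

New unemployment rate ≈ 7.52%.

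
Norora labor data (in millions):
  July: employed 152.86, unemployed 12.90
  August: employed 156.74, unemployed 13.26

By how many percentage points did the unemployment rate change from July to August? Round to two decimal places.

The unemployment rate changed by +0.02 percentage points.

July: labor force = 152.86 + 12.90 = 165.76; u = 12.90/165.76 = 7.78%.
August: labor force = 156.74 + 13.26 = 170.00; u = 13.26/170.00 = 7.80%.
Change = 7.80% − 7.78% = +0.02 pp.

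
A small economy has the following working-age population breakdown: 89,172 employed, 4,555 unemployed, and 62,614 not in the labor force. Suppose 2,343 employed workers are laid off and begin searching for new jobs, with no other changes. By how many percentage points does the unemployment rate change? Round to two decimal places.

The unemployment rate changes by +2.50 percentage points.

Initially, labor force = 89,172 + 4,555 = 93,727, so u = 4,555/93,727 = 4.86%.
After the change, employed falls and unemployed rises by 2,343; labor force unchanged → E = 86,829, U = 6,898, labor force = 93,727.
New unemployment rate = 6,898 / 93,727 = 7.36%.
Change = 7.36% − 4.86% = +2.50 percentage points.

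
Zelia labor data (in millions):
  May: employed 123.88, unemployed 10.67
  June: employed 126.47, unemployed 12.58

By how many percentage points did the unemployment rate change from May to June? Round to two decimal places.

May: labor force = 123.88 + 10.67 = 134.55; u = 10.67/134.55 = 7.93%.
June: labor force = 126.47 + 12.58 = 139.05; u = 12.58/139.05 = 9.05%.
Change = 9.05% − 7.93% = +1.12 pp.

The unemployment rate changed by +1.12 percentage points.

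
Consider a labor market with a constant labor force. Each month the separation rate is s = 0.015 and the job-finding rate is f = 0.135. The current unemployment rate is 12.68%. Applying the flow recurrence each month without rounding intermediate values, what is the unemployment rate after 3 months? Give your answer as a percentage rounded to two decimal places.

Unemployment rate after three months ≈ 11.65%.

With a fixed labor force, u_{t+1} = u_t + s·(1−u_t) − f·u_t = u_t·(1−s−f) + s.
Here 1−s−f = 0.850 and s = 0.015.
u_1 = 0.126800 × 0.850 + 0.015 = 0.122780.
u_2 = 0.122780 × 0.850 + 0.015 = 0.119363.
u_3 = 0.119363 × 0.850 + 0.015 = 0.116459.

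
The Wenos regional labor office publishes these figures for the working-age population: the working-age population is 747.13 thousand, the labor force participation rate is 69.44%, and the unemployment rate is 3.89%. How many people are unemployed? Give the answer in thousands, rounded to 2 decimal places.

Labor force = 0.6944 × 747.13 = 518.81 thousand.
Unemployed = 0.0389 × 518.81 ≈ 20.18 thousand.

About 20.18 thousand are unemployed.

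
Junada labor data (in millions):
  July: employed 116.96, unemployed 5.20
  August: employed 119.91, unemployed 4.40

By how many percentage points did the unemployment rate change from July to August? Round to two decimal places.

July: labor force = 116.96 + 5.20 = 122.16; u = 5.20/122.16 = 4.26%.
August: labor force = 119.91 + 4.40 = 124.31; u = 4.40/124.31 = 3.54%.
Change = 3.54% − 4.26% = −0.72 pp.

The unemployment rate changed by −0.72 percentage points.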